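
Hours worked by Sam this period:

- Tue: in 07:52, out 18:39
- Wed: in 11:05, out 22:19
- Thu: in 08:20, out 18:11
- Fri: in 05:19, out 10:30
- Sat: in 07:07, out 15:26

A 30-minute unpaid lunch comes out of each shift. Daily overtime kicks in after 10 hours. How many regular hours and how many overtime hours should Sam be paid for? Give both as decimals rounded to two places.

Tue: 07:52–18:39 = 10 h 47 min; less 30 min break → 10 h 17 min
Wed: 11:05–22:19 = 11 h 14 min; less 30 min break → 10 h 44 min
Thu: 08:20–18:11 = 9 h 51 min; less 30 min break → 9 h 21 min
Fri: 05:19–10:30 = 5 h 11 min; less 30 min break → 4 h 41 min
Sat: 07:07–15:26 = 8 h 19 min; less 30 min break → 7 h 49 min
Tue reg 10 h 0 min / OT 0 h 17 min; Wed reg 10 h 0 min / OT 0 h 44 min; Thu reg 9 h 21 min / OT 0 h 0 min; Fri reg 4 h 41 min / OT 0 h 0 min; Sat reg 7 h 49 min / OT 0 h 0 min.
Totals: regular 41 h 51 min, overtime 1 h 1 min.

Regular 41.85 hours, overtime 1.02 hours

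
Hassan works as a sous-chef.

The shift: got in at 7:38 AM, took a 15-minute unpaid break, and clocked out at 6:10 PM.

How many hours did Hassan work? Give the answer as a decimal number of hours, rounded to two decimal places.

10.28 hours

The shift: 7:38 AM–6:10 PM = 10 h 32 min; less 15 min break → 10 h 17 min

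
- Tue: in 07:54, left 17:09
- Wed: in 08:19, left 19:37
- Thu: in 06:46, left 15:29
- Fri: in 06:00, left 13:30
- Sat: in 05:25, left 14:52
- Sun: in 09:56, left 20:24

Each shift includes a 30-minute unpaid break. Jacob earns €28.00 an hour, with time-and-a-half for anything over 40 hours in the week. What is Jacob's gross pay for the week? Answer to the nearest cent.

€1694.70

Tue: 07:54–17:09 = 9 h 15 min; less 30 min break → 8 h 45 min
Wed: 08:19–19:37 = 11 h 18 min; less 30 min break → 10 h 48 min
Thu: 06:46–15:29 = 8 h 43 min; less 30 min break → 8 h 13 min
Fri: 06:00–13:30 = 7 h 30 min; less 30 min break → 7 h 0 min
Sat: 05:25–14:52 = 9 h 27 min; less 30 min break → 8 h 57 min
Sun: 09:56–20:24 = 10 h 28 min; less 30 min break → 9 h 58 min
Total worked: 53 h 41 min = 3221 min.
Regular 40 h 0 min = 2400 min at €28.00/h; overtime 13 h 41 min = 821 min at €42.00/h.
Pay = (2400 × €28.00 + 821 × €42.00) ÷ 60 = €1694.70.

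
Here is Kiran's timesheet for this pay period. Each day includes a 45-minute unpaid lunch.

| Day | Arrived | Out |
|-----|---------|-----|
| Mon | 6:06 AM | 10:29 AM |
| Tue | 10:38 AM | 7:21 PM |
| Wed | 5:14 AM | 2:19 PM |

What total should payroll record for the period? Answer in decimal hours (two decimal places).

Mon: 6:06 AM–10:29 AM = 4 h 23 min; less 45 min break → 3 h 38 min
Tue: 10:38 AM–7:21 PM = 8 h 43 min; less 45 min break → 7 h 58 min
Wed: 5:14 AM–2:19 PM = 9 h 5 min; less 45 min break → 8 h 20 min
Total: 3 h 38 min + 7 h 58 min + 8 h 20 min = 19 h 56 min.

19.93 hours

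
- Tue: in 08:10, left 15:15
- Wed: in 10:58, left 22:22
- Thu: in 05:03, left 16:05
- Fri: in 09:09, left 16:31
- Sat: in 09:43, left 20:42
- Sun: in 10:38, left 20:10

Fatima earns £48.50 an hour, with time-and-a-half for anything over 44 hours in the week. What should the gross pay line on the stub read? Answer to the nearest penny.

£3108.85

Tue: 08:10–15:15 = 7 h 5 min
Wed: 10:58–22:22 = 11 h 24 min
Thu: 05:03–16:05 = 11 h 2 min
Fri: 09:09–16:31 = 7 h 22 min
Sat: 09:43–20:42 = 10 h 59 min
Sun: 10:38–20:10 = 9 h 32 min
Total worked: 57 h 24 min = 3444 min.
Regular 44 h 0 min = 2640 min at £48.50/h; overtime 13 h 24 min = 804 min at £72.75/h.
Pay = (2640 × £48.50 + 804 × £72.75) ÷ 60 = £3108.85.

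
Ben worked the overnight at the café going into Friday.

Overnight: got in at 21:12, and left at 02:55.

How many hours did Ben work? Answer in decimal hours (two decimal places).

Overnight: 21:12 → midnight = 2 h 48 min; midnight → 02:55 = 2 h 55 min; span 5 h 43 min

5.72 hours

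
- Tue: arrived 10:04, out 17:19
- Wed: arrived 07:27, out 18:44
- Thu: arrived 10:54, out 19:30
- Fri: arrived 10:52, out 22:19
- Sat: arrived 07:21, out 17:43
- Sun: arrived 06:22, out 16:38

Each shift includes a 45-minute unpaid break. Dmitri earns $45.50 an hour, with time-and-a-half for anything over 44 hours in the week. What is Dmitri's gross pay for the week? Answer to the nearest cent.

Tue: 10:04–17:19 = 7 h 15 min; less 45 min break → 6 h 30 min
Wed: 07:27–18:44 = 11 h 17 min; less 45 min break → 10 h 32 min
Thu: 10:54–19:30 = 8 h 36 min; less 45 min break → 7 h 51 min
Fri: 10:52–22:19 = 11 h 27 min; less 45 min break → 10 h 42 min
Sat: 07:21–17:43 = 10 h 22 min; less 45 min break → 9 h 37 min
Sun: 06:22–16:38 = 10 h 16 min; less 45 min break → 9 h 31 min
Total worked: 54 h 43 min = 3283 min.
Regular 44 h 0 min = 2640 min at $45.50/h; overtime 10 h 43 min = 643 min at $68.25/h.
Pay = (2640 × $45.50 + 643 × $68.25) ÷ 60 = $2733.41.

$2733.41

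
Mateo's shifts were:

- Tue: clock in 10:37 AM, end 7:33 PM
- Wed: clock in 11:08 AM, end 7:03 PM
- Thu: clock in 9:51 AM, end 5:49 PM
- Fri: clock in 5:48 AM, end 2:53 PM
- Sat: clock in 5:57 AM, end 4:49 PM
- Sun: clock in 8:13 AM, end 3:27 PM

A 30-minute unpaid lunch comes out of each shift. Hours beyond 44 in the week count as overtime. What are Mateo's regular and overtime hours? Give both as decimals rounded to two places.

Regular 44.00 hours, overtime 5.00 hours

Tue: 10:37 AM–7:33 PM = 8 h 56 min; less 30 min break → 8 h 26 min
Wed: 11:08 AM–7:03 PM = 7 h 55 min; less 30 min break → 7 h 25 min
Thu: 9:51 AM–5:49 PM = 7 h 58 min; less 30 min break → 7 h 28 min
Fri: 5:48 AM–2:53 PM = 9 h 5 min; less 30 min break → 8 h 35 min
Sat: 5:57 AM–4:49 PM = 10 h 52 min; less 30 min break → 10 h 22 min
Sun: 8:13 AM–3:27 PM = 7 h 14 min; less 30 min break → 6 h 44 min
Total worked: 49 h 0 min = 49.00 h.
Threshold 44 h → overtime 5 h 0 min, regular 44 h 0 min.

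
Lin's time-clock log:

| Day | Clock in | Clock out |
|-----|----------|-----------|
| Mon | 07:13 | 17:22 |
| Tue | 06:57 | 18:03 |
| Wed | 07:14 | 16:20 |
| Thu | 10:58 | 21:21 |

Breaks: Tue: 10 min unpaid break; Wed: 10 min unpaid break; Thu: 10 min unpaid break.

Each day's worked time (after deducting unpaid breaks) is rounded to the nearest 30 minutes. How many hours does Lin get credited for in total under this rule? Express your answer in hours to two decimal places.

40.00 hours

Mon: 07:13–17:22 = 10 h 9 min → rounds to 10 h 0 min
Tue: 06:57–18:03 = 11 h 6 min − 10 min = 10 h 56 min → rounds to 11 h 0 min
Wed: 07:14–16:20 = 9 h 6 min − 10 min = 8 h 56 min → rounds to 9 h 0 min
Thu: 10:58–21:21 = 10 h 23 min − 10 min = 10 h 13 min → rounds to 10 h 0 min
Total credited: 40 h 0 min.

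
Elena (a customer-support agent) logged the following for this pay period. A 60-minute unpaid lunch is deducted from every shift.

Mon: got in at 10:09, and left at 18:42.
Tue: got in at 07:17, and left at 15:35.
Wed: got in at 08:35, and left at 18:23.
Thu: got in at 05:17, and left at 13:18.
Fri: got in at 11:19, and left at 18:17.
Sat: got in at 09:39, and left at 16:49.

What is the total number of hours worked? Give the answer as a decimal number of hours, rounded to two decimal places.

Mon: 10:09–18:42 = 8 h 33 min; less 60 min break → 7 h 33 min
Tue: 07:17–15:35 = 8 h 18 min; less 60 min break → 7 h 18 min
Wed: 08:35–18:23 = 9 h 48 min; less 60 min break → 8 h 48 min
Thu: 05:17–13:18 = 8 h 1 min; less 60 min break → 7 h 1 min
Fri: 11:19–18:17 = 6 h 58 min; less 60 min break → 5 h 58 min
Sat: 09:39–16:49 = 7 h 10 min; less 60 min break → 6 h 10 min
Total: 7 h 33 min + 7 h 18 min + 8 h 48 min + 7 h 1 min + 5 h 58 min + 6 h 10 min = 42 h 48 min.

42.80 hours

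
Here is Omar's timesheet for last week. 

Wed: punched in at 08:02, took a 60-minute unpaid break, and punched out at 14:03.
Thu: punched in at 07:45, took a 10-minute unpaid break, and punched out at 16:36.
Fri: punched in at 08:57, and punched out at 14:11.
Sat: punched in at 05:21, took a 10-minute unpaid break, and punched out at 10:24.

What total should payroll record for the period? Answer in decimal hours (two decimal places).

23.82 hours

Wed: 08:02–14:03 = 6 h 1 min; less 60 min break → 5 h 1 min
Thu: 07:45–16:36 = 8 h 51 min; less 10 min break → 8 h 41 min
Fri: 08:57–14:11 = 5 h 14 min
Sat: 05:21–10:24 = 5 h 3 min; less 10 min break → 4 h 53 min
Total: 5 h 1 min + 8 h 41 min + 5 h 14 min + 4 h 53 min = 23 h 49 min.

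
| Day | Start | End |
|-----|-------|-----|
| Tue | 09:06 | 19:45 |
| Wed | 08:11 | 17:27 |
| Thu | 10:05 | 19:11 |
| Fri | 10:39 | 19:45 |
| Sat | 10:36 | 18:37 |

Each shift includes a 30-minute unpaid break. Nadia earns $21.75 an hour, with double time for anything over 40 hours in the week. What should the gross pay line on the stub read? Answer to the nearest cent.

$1028.05

Tue: 09:06–19:45 = 10 h 39 min; less 30 min break → 10 h 9 min
Wed: 08:11–17:27 = 9 h 16 min; less 30 min break → 8 h 46 min
Thu: 10:05–19:11 = 9 h 6 min; less 30 min break → 8 h 36 min
Fri: 10:39–19:45 = 9 h 6 min; less 30 min break → 8 h 36 min
Sat: 10:36–18:37 = 8 h 1 min; less 30 min break → 7 h 31 min
Total worked: 43 h 38 min = 2618 min.
Regular 40 h 0 min = 2400 min at $21.75/h; overtime 3 h 38 min = 218 min at $43.50/h.
Pay = (2400 × $21.75 + 218 × $43.50) ÷ 60 = $1028.05.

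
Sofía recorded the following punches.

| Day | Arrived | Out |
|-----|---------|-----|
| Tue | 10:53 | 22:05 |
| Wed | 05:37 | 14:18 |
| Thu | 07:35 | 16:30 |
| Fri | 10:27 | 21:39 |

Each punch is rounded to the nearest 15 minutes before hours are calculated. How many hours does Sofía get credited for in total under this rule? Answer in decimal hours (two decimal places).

Tue: in 10:53→11:00, out 22:05→22:00; 11 h 0 min
Wed: in 05:37→05:30, out 14:18→14:15; 8 h 45 min
Thu: in 07:35→07:30, out 16:30→16:30; 9 h 0 min
Fri: in 10:27→10:30, out 21:39→21:45; 11 h 15 min
Total credited: 40 h 0 min.

40.00 hours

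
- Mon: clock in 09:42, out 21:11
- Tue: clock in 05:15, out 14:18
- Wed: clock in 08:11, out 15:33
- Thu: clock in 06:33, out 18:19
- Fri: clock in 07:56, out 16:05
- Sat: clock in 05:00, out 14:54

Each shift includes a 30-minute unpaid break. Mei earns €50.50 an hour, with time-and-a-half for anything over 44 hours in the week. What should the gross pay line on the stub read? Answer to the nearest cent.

Mon: 09:42–21:11 = 11 h 29 min; less 30 min break → 10 h 59 min
Tue: 05:15–14:18 = 9 h 3 min; less 30 min break → 8 h 33 min
Wed: 08:11–15:33 = 7 h 22 min; less 30 min break → 6 h 52 min
Thu: 06:33–18:19 = 11 h 46 min; less 30 min break → 11 h 16 min
Fri: 07:56–16:05 = 8 h 9 min; less 30 min break → 7 h 39 min
Sat: 05:00–14:54 = 9 h 54 min; less 30 min break → 9 h 24 min
Total worked: 54 h 43 min = 3283 min.
Regular 44 h 0 min = 2640 min at €50.50/h; overtime 10 h 43 min = 643 min at €75.75/h.
Pay = (2640 × €50.50 + 643 × €75.75) ÷ 60 = €3033.79.

€3033.79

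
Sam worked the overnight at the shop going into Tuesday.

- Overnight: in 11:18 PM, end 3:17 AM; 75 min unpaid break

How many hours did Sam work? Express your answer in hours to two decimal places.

2.73 hours

Overnight: 11:18 PM → midnight = 0 h 42 min; midnight → 3:17 AM = 3 h 17 min; span 3 h 59 min; less 75 min break → 2 h 44 min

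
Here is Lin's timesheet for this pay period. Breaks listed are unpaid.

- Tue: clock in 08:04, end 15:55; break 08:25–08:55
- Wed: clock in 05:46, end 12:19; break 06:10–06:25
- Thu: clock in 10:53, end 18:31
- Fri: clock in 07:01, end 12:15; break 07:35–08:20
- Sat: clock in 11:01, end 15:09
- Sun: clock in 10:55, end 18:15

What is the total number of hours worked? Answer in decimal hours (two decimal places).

Tue: 08:04–15:55 = 7 h 51 min; less 30 min break → 7 h 21 min
Wed: 05:46–12:19 = 6 h 33 min; less 15 min break → 6 h 18 min
Thu: 10:53–18:31 = 7 h 38 min
Fri: 07:01–12:15 = 5 h 14 min; less 45 min break → 4 h 29 min
Sat: 11:01–15:09 = 4 h 8 min
Sun: 10:55–18:15 = 7 h 20 min
Total: 7 h 21 min + 6 h 18 min + 7 h 38 min + 4 h 29 min + 4 h 8 min + 7 h 20 min = 37 h 14 min.

37.23 hours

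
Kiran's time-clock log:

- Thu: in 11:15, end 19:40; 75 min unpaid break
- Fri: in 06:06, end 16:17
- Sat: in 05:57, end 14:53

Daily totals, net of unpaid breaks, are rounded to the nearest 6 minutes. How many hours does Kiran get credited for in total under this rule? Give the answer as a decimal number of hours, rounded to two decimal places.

26.30 hours

Thu: 11:15–19:40 = 8 h 25 min − 75 min = 7 h 10 min → rounds to 7 h 12 min
Fri: 06:06–16:17 = 10 h 11 min → rounds to 10 h 12 min
Sat: 05:57–14:53 = 8 h 56 min → rounds to 8 h 54 min
Total credited: 26 h 18 min.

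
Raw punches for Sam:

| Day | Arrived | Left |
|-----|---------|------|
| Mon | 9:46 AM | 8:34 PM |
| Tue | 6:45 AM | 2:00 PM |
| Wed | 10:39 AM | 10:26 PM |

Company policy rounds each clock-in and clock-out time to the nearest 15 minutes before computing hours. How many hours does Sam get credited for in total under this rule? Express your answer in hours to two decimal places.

Mon: in 9:46 AM→9:45 AM, out 8:34 PM→8:30 PM; 10 h 45 min
Tue: in 6:45 AM→6:45 AM, out 2:00 PM→2:00 PM; 7 h 15 min
Wed: in 10:39 AM→10:45 AM, out 10:26 PM→10:30 PM; 11 h 45 min
Total credited: 29 h 45 min.

29.75 hours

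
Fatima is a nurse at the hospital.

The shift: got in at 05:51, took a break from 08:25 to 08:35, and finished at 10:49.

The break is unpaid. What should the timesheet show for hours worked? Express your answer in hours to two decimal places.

4.80 hours

The shift: 05:51–10:49 = 4 h 58 min; less 10 min break → 4 h 48 min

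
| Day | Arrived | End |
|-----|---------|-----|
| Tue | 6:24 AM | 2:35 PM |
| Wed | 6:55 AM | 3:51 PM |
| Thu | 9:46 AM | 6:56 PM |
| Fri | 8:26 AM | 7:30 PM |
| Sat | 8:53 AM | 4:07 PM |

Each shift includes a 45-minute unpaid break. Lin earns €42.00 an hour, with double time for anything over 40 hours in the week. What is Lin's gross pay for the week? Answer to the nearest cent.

€1750.00

Tue: 6:24 AM–2:35 PM = 8 h 11 min; less 45 min break → 7 h 26 min
Wed: 6:55 AM–3:51 PM = 8 h 56 min; less 45 min break → 8 h 11 min
Thu: 9:46 AM–6:56 PM = 9 h 10 min; less 45 min break → 8 h 25 min
Fri: 8:26 AM–7:30 PM = 11 h 4 min; less 45 min break → 10 h 19 min
Sat: 8:53 AM–4:07 PM = 7 h 14 min; less 45 min break → 6 h 29 min
Total worked: 40 h 50 min = 2450 min.
Regular 40 h 0 min = 2400 min at €42.00/h; overtime 0 h 50 min = 50 min at €84.00/h.
Pay = (2400 × €42.00 + 50 × €84.00) ÷ 60 = €1750.00.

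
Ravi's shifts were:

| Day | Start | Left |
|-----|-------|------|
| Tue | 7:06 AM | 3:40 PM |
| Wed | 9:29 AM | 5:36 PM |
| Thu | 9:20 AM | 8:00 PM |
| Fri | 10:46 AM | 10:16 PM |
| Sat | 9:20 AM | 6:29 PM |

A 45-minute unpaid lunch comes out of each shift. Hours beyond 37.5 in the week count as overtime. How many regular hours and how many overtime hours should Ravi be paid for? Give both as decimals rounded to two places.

Regular 37.50 hours, overtime 6.75 hours

Tue: 7:06 AM–3:40 PM = 8 h 34 min; less 45 min break → 7 h 49 min
Wed: 9:29 AM–5:36 PM = 8 h 7 min; less 45 min break → 7 h 22 min
Thu: 9:20 AM–8:00 PM = 10 h 40 min; less 45 min break → 9 h 55 min
Fri: 10:46 AM–10:16 PM = 11 h 30 min; less 45 min break → 10 h 45 min
Sat: 9:20 AM–6:29 PM = 9 h 9 min; less 45 min break → 8 h 24 min
Total worked: 44 h 15 min = 44.25 h.
Threshold 37.5 h → overtime 6 h 45 min, regular 37 h 30 min.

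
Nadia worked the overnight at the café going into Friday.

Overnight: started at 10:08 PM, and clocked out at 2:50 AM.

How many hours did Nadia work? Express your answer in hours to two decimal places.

4.70 hours

Overnight: 10:08 PM → midnight = 1 h 52 min; midnight → 2:50 AM = 2 h 50 min; span 4 h 42 min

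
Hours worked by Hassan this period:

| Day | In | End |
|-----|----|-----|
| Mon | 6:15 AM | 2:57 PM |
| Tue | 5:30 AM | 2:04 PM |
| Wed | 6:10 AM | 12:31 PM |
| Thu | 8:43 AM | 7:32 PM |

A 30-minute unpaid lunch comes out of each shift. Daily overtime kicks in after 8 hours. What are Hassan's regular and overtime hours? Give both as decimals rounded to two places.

Regular 29.85 hours, overtime 2.58 hours

Mon: 6:15 AM–2:57 PM = 8 h 42 min; less 30 min break → 8 h 12 min
Tue: 5:30 AM–2:04 PM = 8 h 34 min; less 30 min break → 8 h 4 min
Wed: 6:10 AM–12:31 PM = 6 h 21 min; less 30 min break → 5 h 51 min
Thu: 8:43 AM–7:32 PM = 10 h 49 min; less 30 min break → 10 h 19 min
Mon reg 8 h 0 min / OT 0 h 12 min; Tue reg 8 h 0 min / OT 0 h 4 min; Wed reg 5 h 51 min / OT 0 h 0 min; Thu reg 8 h 0 min / OT 2 h 19 min.
Totals: regular 29 h 51 min, overtime 2 h 35 min.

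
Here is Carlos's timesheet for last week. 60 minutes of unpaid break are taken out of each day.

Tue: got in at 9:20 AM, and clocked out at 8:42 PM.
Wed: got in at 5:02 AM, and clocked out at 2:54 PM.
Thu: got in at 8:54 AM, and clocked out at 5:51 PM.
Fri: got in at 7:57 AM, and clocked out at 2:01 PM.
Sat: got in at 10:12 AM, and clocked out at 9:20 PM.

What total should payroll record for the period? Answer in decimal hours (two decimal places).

42.38 hours

Tue: 9:20 AM–8:42 PM = 11 h 22 min; less 60 min break → 10 h 22 min
Wed: 5:02 AM–2:54 PM = 9 h 52 min; less 60 min break → 8 h 52 min
Thu: 8:54 AM–5:51 PM = 8 h 57 min; less 60 min break → 7 h 57 min
Fri: 7:57 AM–2:01 PM = 6 h 4 min; less 60 min break → 5 h 4 min
Sat: 10:12 AM–9:20 PM = 11 h 8 min; less 60 min break → 10 h 8 min
Total: 10 h 22 min + 8 h 52 min + 7 h 57 min + 5 h 4 min + 10 h 8 min = 42 h 23 min.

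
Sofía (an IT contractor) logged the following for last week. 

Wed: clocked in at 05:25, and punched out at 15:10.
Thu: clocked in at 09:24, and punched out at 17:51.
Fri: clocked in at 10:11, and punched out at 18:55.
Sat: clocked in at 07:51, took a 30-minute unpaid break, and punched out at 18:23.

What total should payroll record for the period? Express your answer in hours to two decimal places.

36.97 hours

Wed: 05:25–15:10 = 9 h 45 min
Thu: 09:24–17:51 = 8 h 27 min
Fri: 10:11–18:55 = 8 h 44 min
Sat: 07:51–18:23 = 10 h 32 min; less 30 min break → 10 h 2 min
Total: 9 h 45 min + 8 h 27 min + 8 h 44 min + 10 h 2 min = 36 h 58 min.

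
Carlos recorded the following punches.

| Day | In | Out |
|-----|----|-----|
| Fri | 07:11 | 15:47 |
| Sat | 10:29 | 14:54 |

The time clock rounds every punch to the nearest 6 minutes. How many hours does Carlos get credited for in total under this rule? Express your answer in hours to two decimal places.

Fri: in 07:11→07:12, out 15:47→15:48; 8 h 36 min
Sat: in 10:29→10:30, out 14:54→14:54; 4 h 24 min
Total credited: 13 h 0 min.

13.00 hours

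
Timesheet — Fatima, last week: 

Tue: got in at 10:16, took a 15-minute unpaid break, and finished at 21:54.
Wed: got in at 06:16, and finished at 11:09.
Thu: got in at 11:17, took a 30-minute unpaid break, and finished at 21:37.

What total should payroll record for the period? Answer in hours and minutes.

26 h 6 min

Tue: 10:16–21:54 = 11 h 38 min; less 15 min break → 11 h 23 min
Wed: 06:16–11:09 = 4 h 53 min
Thu: 11:17–21:37 = 10 h 20 min; less 30 min break → 9 h 50 min
Total: 11 h 23 min + 4 h 53 min + 9 h 50 min = 26 h 6 min.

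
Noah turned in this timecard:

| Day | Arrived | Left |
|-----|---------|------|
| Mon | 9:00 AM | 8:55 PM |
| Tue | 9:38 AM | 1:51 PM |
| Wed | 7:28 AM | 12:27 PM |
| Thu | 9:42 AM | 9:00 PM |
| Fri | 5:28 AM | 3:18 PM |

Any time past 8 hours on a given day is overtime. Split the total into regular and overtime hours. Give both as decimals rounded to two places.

Regular 33.20 hours, overtime 9.05 hours

Mon: 9:00 AM–8:55 PM = 11 h 55 min
Tue: 9:38 AM–1:51 PM = 4 h 13 min
Wed: 7:28 AM–12:27 PM = 4 h 59 min
Thu: 9:42 AM–9:00 PM = 11 h 18 min
Fri: 5:28 AM–3:18 PM = 9 h 50 min
Mon reg 8 h 0 min / OT 3 h 55 min; Tue reg 4 h 13 min / OT 0 h 0 min; Wed reg 4 h 59 min / OT 0 h 0 min; Thu reg 8 h 0 min / OT 3 h 18 min; Fri reg 8 h 0 min / OT 1 h 50 min.
Totals: regular 33 h 12 min, overtime 9 h 3 min.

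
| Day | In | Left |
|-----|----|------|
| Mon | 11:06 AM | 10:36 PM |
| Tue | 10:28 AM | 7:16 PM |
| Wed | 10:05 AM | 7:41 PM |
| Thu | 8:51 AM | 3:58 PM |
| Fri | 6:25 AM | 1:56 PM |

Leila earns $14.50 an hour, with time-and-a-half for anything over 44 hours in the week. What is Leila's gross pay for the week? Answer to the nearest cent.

Mon: 11:06 AM–10:36 PM = 11 h 30 min
Tue: 10:28 AM–7:16 PM = 8 h 48 min
Wed: 10:05 AM–7:41 PM = 9 h 36 min
Thu: 8:51 AM–3:58 PM = 7 h 7 min
Fri: 6:25 AM–1:56 PM = 7 h 31 min
Total worked: 44 h 32 min = 2672 min.
Regular 44 h 0 min = 2640 min at $14.50/h; overtime 0 h 32 min = 32 min at $21.75/h.
Pay = (2640 × $14.50 + 32 × $21.75) ÷ 60 = $649.60.

$649.60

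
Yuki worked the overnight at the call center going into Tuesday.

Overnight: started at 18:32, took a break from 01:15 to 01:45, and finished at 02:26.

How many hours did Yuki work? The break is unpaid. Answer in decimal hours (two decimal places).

Overnight: 18:32 → midnight = 5 h 28 min; midnight → 02:26 = 2 h 26 min; span 7 h 54 min; less 30 min break → 7 h 24 min

7.40 hours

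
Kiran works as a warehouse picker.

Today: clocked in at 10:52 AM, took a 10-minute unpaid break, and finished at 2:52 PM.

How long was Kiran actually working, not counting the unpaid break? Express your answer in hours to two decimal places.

3.83 hours

Today: 10:52 AM–2:52 PM = 4 h 0 min; less 10 min break → 3 h 50 min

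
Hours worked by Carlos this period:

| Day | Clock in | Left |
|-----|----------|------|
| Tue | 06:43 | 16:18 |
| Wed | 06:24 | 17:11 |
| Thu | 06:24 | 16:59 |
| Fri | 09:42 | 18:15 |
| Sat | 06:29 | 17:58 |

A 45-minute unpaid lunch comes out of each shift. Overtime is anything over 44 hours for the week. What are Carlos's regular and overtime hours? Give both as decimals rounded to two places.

Tue: 06:43–16:18 = 9 h 35 min; less 45 min break → 8 h 50 min
Wed: 06:24–17:11 = 10 h 47 min; less 45 min break → 10 h 2 min
Thu: 06:24–16:59 = 10 h 35 min; less 45 min break → 9 h 50 min
Fri: 09:42–18:15 = 8 h 33 min; less 45 min break → 7 h 48 min
Sat: 06:29–17:58 = 11 h 29 min; less 45 min break → 10 h 44 min
Total worked: 47 h 14 min = 47.23 h.
Threshold 44 h → overtime 3 h 14 min, regular 44 h 0 min.

Regular 44.00 hours, overtime 3.23 hours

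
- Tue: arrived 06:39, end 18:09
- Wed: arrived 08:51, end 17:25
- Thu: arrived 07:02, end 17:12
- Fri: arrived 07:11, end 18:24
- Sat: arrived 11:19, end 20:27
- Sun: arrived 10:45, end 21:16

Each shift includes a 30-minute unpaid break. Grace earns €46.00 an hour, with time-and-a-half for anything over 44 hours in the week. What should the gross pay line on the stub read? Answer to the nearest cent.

Tue: 06:39–18:09 = 11 h 30 min; less 30 min break → 11 h 0 min
Wed: 08:51–17:25 = 8 h 34 min; less 30 min break → 8 h 4 min
Thu: 07:02–17:12 = 10 h 10 min; less 30 min break → 9 h 40 min
Fri: 07:11–18:24 = 11 h 13 min; less 30 min break → 10 h 43 min
Sat: 11:19–20:27 = 9 h 8 min; less 30 min break → 8 h 38 min
Sun: 10:45–21:16 = 10 h 31 min; less 30 min break → 10 h 1 min
Total worked: 58 h 6 min = 3486 min.
Regular 44 h 0 min = 2640 min at €46.00/h; overtime 14 h 6 min = 846 min at €69.00/h.
Pay = (2640 × €46.00 + 846 × €69.00) ÷ 60 = €2996.90.

€2996.90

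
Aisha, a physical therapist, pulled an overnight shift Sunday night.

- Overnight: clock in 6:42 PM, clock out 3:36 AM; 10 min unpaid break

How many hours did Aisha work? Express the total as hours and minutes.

Overnight: 6:42 PM → midnight = 5 h 18 min; midnight → 3:36 AM = 3 h 36 min; span 8 h 54 min; less 10 min break → 8 h 44 min

8 h 44 min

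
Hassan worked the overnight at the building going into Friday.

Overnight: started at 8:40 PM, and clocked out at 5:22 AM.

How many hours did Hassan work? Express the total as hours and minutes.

8 h 42 min

Overnight: 8:40 PM → midnight = 3 h 20 min; midnight → 5:22 AM = 5 h 22 min; span 8 h 42 min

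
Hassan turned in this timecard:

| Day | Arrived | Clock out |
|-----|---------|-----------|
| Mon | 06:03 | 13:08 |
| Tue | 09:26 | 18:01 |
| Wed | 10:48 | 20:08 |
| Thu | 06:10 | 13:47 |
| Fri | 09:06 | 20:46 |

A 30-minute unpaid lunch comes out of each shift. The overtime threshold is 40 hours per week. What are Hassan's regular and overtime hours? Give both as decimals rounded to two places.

Regular 40.00 hours, overtime 1.78 hours

Mon: 06:03–13:08 = 7 h 5 min; less 30 min break → 6 h 35 min
Tue: 09:26–18:01 = 8 h 35 min; less 30 min break → 8 h 5 min
Wed: 10:48–20:08 = 9 h 20 min; less 30 min break → 8 h 50 min
Thu: 06:10–13:47 = 7 h 37 min; less 30 min break → 7 h 7 min
Fri: 09:06–20:46 = 11 h 40 min; less 30 min break → 11 h 10 min
Total worked: 41 h 47 min = 41.78 h.
Threshold 40 h → overtime 1 h 47 min, regular 40 h 0 min.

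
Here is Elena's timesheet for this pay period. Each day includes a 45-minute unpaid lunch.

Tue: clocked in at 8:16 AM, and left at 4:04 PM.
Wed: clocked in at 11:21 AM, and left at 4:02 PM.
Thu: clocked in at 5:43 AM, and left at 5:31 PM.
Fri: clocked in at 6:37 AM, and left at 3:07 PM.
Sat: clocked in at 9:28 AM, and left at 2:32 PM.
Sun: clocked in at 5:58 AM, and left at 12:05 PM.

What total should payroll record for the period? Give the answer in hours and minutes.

39 h 28 min

Tue: 8:16 AM–4:04 PM = 7 h 48 min; less 45 min break → 7 h 3 min
Wed: 11:21 AM–4:02 PM = 4 h 41 min; less 45 min break → 3 h 56 min
Thu: 5:43 AM–5:31 PM = 11 h 48 min; less 45 min break → 11 h 3 min
Fri: 6:37 AM–3:07 PM = 8 h 30 min; less 45 min break → 7 h 45 min
Sat: 9:28 AM–2:32 PM = 5 h 4 min; less 45 min break → 4 h 19 min
Sun: 5:58 AM–12:05 PM = 6 h 7 min; less 45 min break → 5 h 22 min
Total: 7 h 3 min + 3 h 56 min + 11 h 3 min + 7 h 45 min + 4 h 19 min + 5 h 22 min = 39 h 28 min.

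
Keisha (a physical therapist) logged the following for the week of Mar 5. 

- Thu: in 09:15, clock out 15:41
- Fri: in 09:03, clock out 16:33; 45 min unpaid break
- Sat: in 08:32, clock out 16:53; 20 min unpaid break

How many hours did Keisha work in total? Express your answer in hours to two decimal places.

21.20 hours

Thu: 09:15–15:41 = 6 h 26 min
Fri: 09:03–16:33 = 7 h 30 min; less 45 min break → 6 h 45 min
Sat: 08:32–16:53 = 8 h 21 min; less 20 min break → 8 h 1 min
Total: 6 h 26 min + 6 h 45 min + 8 h 1 min = 21 h 12 min.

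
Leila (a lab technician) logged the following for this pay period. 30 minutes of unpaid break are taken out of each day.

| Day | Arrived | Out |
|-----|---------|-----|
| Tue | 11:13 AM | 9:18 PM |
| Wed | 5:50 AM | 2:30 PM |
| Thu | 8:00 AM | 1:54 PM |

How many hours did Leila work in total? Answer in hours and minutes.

Tue: 11:13 AM–9:18 PM = 10 h 5 min; less 30 min break → 9 h 35 min
Wed: 5:50 AM–2:30 PM = 8 h 40 min; less 30 min break → 8 h 10 min
Thu: 8:00 AM–1:54 PM = 5 h 54 min; less 30 min break → 5 h 24 min
Total: 9 h 35 min + 8 h 10 min + 5 h 24 min = 23 h 9 min.

23 h 9 min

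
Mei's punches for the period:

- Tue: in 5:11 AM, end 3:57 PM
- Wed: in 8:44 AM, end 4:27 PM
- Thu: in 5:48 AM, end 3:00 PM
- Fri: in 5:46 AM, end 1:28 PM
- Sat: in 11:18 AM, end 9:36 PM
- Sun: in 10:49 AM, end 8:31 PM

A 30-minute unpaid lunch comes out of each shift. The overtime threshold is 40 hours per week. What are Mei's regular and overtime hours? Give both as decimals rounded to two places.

Regular 40.00 hours, overtime 12.38 hours

Tue: 5:11 AM–3:57 PM = 10 h 46 min; less 30 min break → 10 h 16 min
Wed: 8:44 AM–4:27 PM = 7 h 43 min; less 30 min break → 7 h 13 min
Thu: 5:48 AM–3:00 PM = 9 h 12 min; less 30 min break → 8 h 42 min
Fri: 5:46 AM–1:28 PM = 7 h 42 min; less 30 min break → 7 h 12 min
Sat: 11:18 AM–9:36 PM = 10 h 18 min; less 30 min break → 9 h 48 min
Sun: 10:49 AM–8:31 PM = 9 h 42 min; less 30 min break → 9 h 12 min
Total worked: 52 h 23 min = 52.38 h.
Threshold 40 h → overtime 12 h 23 min, regular 40 h 0 min.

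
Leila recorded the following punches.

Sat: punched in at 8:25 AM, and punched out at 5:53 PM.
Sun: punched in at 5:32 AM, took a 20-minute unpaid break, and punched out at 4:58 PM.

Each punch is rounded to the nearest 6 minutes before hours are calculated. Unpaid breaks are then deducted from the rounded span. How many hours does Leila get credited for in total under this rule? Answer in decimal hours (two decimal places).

Sat: in 8:25 AM→8:24 AM, out 5:53 PM→5:54 PM; 9 h 30 min
Sun: in 5:32 AM→5:30 AM, out 4:58 PM→5:00 PM; 11 h 30 min − 20 min = 11 h 10 min
Total credited: 20 h 40 min.

20.67 hours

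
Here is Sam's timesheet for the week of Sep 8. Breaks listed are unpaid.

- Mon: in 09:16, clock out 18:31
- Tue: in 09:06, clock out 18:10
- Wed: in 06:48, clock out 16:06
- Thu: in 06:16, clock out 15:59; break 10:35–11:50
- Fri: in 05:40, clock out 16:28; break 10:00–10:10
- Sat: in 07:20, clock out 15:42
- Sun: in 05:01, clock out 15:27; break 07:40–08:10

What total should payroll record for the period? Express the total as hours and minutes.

65 h 1 min

Mon: 09:16–18:31 = 9 h 15 min
Tue: 09:06–18:10 = 9 h 4 min
Wed: 06:48–16:06 = 9 h 18 min
Thu: 06:16–15:59 = 9 h 43 min; less 75 min break → 8 h 28 min
Fri: 05:40–16:28 = 10 h 48 min; less 10 min break → 10 h 38 min
Sat: 07:20–15:42 = 8 h 22 min
Sun: 05:01–15:27 = 10 h 26 min; less 30 min break → 9 h 56 min
Total: 9 h 15 min + 9 h 4 min + 9 h 18 min + 8 h 28 min + 10 h 38 min + 8 h 22 min + 9 h 56 min = 65 h 1 min.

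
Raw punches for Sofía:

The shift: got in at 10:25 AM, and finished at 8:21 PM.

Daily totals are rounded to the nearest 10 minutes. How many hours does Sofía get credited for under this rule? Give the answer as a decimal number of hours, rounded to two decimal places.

10.00 hours

The shift: 10:25 AM–8:21 PM = 9 h 56 min → rounds to 10 h 0 min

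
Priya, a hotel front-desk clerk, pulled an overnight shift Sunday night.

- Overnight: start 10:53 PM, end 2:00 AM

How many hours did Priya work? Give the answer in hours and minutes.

3 h 7 min

Overnight: 10:53 PM → midnight = 1 h 7 min; midnight → 2:00 AM = 2 h 0 min; span 3 h 7 min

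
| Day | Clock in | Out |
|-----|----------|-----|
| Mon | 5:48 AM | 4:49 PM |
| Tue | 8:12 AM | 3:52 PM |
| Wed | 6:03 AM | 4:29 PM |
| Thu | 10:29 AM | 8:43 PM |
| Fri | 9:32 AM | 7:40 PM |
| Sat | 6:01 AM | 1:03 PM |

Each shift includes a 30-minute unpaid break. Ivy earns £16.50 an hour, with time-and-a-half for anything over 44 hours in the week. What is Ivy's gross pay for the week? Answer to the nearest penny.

£961.54

Mon: 5:48 AM–4:49 PM = 11 h 1 min; less 30 min break → 10 h 31 min
Tue: 8:12 AM–3:52 PM = 7 h 40 min; less 30 min break → 7 h 10 min
Wed: 6:03 AM–4:29 PM = 10 h 26 min; less 30 min break → 9 h 56 min
Thu: 10:29 AM–8:43 PM = 10 h 14 min; less 30 min break → 9 h 44 min
Fri: 9:32 AM–7:40 PM = 10 h 8 min; less 30 min break → 9 h 38 min
Sat: 6:01 AM–1:03 PM = 7 h 2 min; less 30 min break → 6 h 32 min
Total worked: 53 h 31 min = 3211 min.
Regular 44 h 0 min = 2640 min at £16.50/h; overtime 9 h 31 min = 571 min at £24.75/h.
Pay = (2640 × £16.50 + 571 × £24.75) ÷ 60 = £961.54.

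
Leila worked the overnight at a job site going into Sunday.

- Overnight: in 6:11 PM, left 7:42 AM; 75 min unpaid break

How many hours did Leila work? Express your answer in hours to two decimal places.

Overnight: 6:11 PM → midnight = 5 h 49 min; midnight → 7:42 AM = 7 h 42 min; span 13 h 31 min; less 75 min break → 12 h 16 min

12.27 hours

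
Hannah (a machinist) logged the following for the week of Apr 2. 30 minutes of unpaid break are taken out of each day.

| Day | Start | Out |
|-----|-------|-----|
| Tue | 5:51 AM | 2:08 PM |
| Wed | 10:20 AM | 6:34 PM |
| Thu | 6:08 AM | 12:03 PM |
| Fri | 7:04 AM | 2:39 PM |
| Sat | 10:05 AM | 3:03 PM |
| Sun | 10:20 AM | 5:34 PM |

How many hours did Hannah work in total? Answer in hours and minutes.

39 h 13 min

Tue: 5:51 AM–2:08 PM = 8 h 17 min; less 30 min break → 7 h 47 min
Wed: 10:20 AM–6:34 PM = 8 h 14 min; less 30 min break → 7 h 44 min
Thu: 6:08 AM–12:03 PM = 5 h 55 min; less 30 min break → 5 h 25 min
Fri: 7:04 AM–2:39 PM = 7 h 35 min; less 30 min break → 7 h 5 min
Sat: 10:05 AM–3:03 PM = 4 h 58 min; less 30 min break → 4 h 28 min
Sun: 10:20 AM–5:34 PM = 7 h 14 min; less 30 min break → 6 h 44 min
Total: 7 h 47 min + 7 h 44 min + 5 h 25 min + 7 h 5 min + 4 h 28 min + 6 h 44 min = 39 h 13 min.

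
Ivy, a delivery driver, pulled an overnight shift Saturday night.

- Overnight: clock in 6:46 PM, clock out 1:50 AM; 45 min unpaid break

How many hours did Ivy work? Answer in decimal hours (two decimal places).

6.32 hours

Overnight: 6:46 PM → midnight = 5 h 14 min; midnight → 1:50 AM = 1 h 50 min; span 7 h 4 min; less 45 min break → 6 h 19 min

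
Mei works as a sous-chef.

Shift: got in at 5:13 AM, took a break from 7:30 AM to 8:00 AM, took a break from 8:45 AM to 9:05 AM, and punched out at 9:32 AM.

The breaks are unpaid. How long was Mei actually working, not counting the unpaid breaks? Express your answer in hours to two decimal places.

3.48 hours

Shift: 5:13 AM–9:32 AM = 4 h 19 min; less 50 min break → 3 h 29 min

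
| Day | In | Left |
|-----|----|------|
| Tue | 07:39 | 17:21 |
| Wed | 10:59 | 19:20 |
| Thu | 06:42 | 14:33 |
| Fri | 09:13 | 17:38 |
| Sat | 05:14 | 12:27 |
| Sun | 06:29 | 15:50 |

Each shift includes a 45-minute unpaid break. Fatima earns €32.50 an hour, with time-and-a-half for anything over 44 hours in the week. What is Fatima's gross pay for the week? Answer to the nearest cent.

Tue: 07:39–17:21 = 9 h 42 min; less 45 min break → 8 h 57 min
Wed: 10:59–19:20 = 8 h 21 min; less 45 min break → 7 h 36 min
Thu: 06:42–14:33 = 7 h 51 min; less 45 min break → 7 h 6 min
Fri: 09:13–17:38 = 8 h 25 min; less 45 min break → 7 h 40 min
Sat: 05:14–12:27 = 7 h 13 min; less 45 min break → 6 h 28 min
Sun: 06:29–15:50 = 9 h 21 min; less 45 min break → 8 h 36 min
Total worked: 46 h 23 min = 2783 min.
Regular 44 h 0 min = 2640 min at €32.50/h; overtime 2 h 23 min = 143 min at €48.75/h.
Pay = (2640 × €32.50 + 143 × €48.75) ÷ 60 = €1546.19.

€1546.19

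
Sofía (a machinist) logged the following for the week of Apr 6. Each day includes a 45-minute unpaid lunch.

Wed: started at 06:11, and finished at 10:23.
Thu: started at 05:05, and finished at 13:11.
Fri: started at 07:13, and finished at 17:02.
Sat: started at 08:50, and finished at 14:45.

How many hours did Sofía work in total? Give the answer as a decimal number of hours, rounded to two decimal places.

Wed: 06:11–10:23 = 4 h 12 min; less 45 min break → 3 h 27 min
Thu: 05:05–13:11 = 8 h 6 min; less 45 min break → 7 h 21 min
Fri: 07:13–17:02 = 9 h 49 min; less 45 min break → 9 h 4 min
Sat: 08:50–14:45 = 5 h 55 min; less 45 min break → 5 h 10 min
Total: 3 h 27 min + 7 h 21 min + 9 h 4 min + 5 h 10 min = 25 h 2 min.

25.03 hours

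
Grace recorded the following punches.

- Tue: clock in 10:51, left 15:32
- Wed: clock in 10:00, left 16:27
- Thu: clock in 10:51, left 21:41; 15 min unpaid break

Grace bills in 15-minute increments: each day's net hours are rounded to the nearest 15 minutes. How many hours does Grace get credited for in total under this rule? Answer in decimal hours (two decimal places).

Tue: 10:51–15:32 = 4 h 41 min → rounds to 4 h 45 min
Wed: 10:00–16:27 = 6 h 27 min → rounds to 6 h 30 min
Thu: 10:51–21:41 = 10 h 50 min − 15 min = 10 h 35 min → rounds to 10 h 30 min
Total credited: 21 h 45 min.

21.75 hours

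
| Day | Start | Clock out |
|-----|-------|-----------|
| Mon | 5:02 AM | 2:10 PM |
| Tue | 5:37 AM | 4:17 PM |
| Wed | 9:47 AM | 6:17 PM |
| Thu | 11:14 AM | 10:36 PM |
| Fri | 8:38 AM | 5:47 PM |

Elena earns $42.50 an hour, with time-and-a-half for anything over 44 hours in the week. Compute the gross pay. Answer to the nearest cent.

$2177.06

Mon: 5:02 AM–2:10 PM = 9 h 8 min
Tue: 5:37 AM–4:17 PM = 10 h 40 min
Wed: 9:47 AM–6:17 PM = 8 h 30 min
Thu: 11:14 AM–10:36 PM = 11 h 22 min
Fri: 8:38 AM–5:47 PM = 9 h 9 min
Total worked: 48 h 49 min = 2929 min.
Regular 44 h 0 min = 2640 min at $42.50/h; overtime 4 h 49 min = 289 min at $63.75/h.
Pay = (2640 × $42.50 + 289 × $63.75) ÷ 60 = $2177.06.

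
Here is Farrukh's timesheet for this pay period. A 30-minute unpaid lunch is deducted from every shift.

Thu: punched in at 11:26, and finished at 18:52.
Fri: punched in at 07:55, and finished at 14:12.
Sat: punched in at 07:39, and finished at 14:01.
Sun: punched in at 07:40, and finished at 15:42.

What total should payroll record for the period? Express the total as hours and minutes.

26 h 7 min

Thu: 11:26–18:52 = 7 h 26 min; less 30 min break → 6 h 56 min
Fri: 07:55–14:12 = 6 h 17 min; less 30 min break → 5 h 47 min
Sat: 07:39–14:01 = 6 h 22 min; less 30 min break → 5 h 52 min
Sun: 07:40–15:42 = 8 h 2 min; less 30 min break → 7 h 32 min
Total: 6 h 56 min + 5 h 47 min + 5 h 52 min + 7 h 32 min = 26 h 7 min.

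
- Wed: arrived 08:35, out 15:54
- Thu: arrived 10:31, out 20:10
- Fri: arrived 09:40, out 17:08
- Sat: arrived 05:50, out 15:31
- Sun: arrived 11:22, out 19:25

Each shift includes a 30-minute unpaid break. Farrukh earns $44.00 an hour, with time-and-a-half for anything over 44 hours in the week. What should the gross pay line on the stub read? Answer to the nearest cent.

$1745.33

Wed: 08:35–15:54 = 7 h 19 min; less 30 min break → 6 h 49 min
Thu: 10:31–20:10 = 9 h 39 min; less 30 min break → 9 h 9 min
Fri: 09:40–17:08 = 7 h 28 min; less 30 min break → 6 h 58 min
Sat: 05:50–15:31 = 9 h 41 min; less 30 min break → 9 h 11 min
Sun: 11:22–19:25 = 8 h 3 min; less 30 min break → 7 h 33 min
Total worked: 39 h 40 min = 2380 min.
Regular 39 h 40 min = 2380 min at $44.00/h; overtime 0 h 0 min = 0 min at $66.00/h.
Pay = (2380 × $44.00 + 0 × $66.00) ÷ 60 = $1745.33.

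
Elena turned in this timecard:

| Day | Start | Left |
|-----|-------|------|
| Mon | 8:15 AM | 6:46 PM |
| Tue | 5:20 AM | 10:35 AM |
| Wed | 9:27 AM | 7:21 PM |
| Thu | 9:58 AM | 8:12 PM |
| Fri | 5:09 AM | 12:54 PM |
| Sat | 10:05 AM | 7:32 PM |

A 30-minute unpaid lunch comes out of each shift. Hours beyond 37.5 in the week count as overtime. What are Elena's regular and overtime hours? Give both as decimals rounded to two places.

Mon: 8:15 AM–6:46 PM = 10 h 31 min; less 30 min break → 10 h 1 min
Tue: 5:20 AM–10:35 AM = 5 h 15 min; less 30 min break → 4 h 45 min
Wed: 9:27 AM–7:21 PM = 9 h 54 min; less 30 min break → 9 h 24 min
Thu: 9:58 AM–8:12 PM = 10 h 14 min; less 30 min break → 9 h 44 min
Fri: 5:09 AM–12:54 PM = 7 h 45 min; less 30 min break → 7 h 15 min
Sat: 10:05 AM–7:32 PM = 9 h 27 min; less 30 min break → 8 h 57 min
Total worked: 50 h 6 min = 50.10 h.
Threshold 37.5 h → overtime 12 h 36 min, regular 37 h 30 min.

Regular 37.50 hours, overtime 12.60 hours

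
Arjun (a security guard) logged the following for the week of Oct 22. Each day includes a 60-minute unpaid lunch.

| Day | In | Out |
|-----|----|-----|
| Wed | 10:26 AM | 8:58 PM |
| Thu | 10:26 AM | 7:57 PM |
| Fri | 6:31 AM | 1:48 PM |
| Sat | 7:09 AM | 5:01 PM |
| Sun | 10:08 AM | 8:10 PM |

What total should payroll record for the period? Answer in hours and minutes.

Wed: 10:26 AM–8:58 PM = 10 h 32 min; less 60 min break → 9 h 32 min
Thu: 10:26 AM–7:57 PM = 9 h 31 min; less 60 min break → 8 h 31 min
Fri: 6:31 AM–1:48 PM = 7 h 17 min; less 60 min break → 6 h 17 min
Sat: 7:09 AM–5:01 PM = 9 h 52 min; less 60 min break → 8 h 52 min
Sun: 10:08 AM–8:10 PM = 10 h 2 min; less 60 min break → 9 h 2 min
Total: 9 h 32 min + 8 h 31 min + 6 h 17 min + 8 h 52 min + 9 h 2 min = 42 h 14 min.

42 h 14 min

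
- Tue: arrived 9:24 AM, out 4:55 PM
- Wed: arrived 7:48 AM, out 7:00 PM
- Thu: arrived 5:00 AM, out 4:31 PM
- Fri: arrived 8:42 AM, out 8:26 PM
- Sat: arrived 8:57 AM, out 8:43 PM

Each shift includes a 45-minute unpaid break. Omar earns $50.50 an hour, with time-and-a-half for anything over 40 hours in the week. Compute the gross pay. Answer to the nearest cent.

$2776.24

Tue: 9:24 AM–4:55 PM = 7 h 31 min; less 45 min break → 6 h 46 min
Wed: 7:48 AM–7:00 PM = 11 h 12 min; less 45 min break → 10 h 27 min
Thu: 5:00 AM–4:31 PM = 11 h 31 min; less 45 min break → 10 h 46 min
Fri: 8:42 AM–8:26 PM = 11 h 44 min; less 45 min break → 10 h 59 min
Sat: 8:57 AM–8:43 PM = 11 h 46 min; less 45 min break → 11 h 1 min
Total worked: 49 h 59 min = 2999 min.
Regular 40 h 0 min = 2400 min at $50.50/h; overtime 9 h 59 min = 599 min at $75.75/h.
Pay = (2400 × $50.50 + 599 × $75.75) ÷ 60 = $2776.24.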